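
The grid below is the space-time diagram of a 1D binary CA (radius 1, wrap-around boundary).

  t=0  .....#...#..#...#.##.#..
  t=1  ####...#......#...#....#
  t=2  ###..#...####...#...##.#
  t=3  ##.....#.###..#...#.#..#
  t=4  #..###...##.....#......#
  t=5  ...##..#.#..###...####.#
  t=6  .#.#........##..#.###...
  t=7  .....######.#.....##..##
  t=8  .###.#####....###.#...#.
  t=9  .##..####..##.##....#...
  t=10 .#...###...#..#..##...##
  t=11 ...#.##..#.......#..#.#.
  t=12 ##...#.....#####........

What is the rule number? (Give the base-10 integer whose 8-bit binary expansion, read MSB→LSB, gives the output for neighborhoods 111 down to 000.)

137

  nb ###: next=#  (t=1,i=0, bit7=1)
  nb ##.: next=.  (t=0,i=19, bit6=0)
  nb #.#: next=.  (t=0,i=17, bit5=0)
  nb #..: next=.  (t=0,i=6, bit4=0)
  nb .##: next=#  (t=0,i=18, bit3=1)
  nb .#.: next=.  (t=0,i=5, bit2=0)
  nb ..#: next=.  (t=0,i=4, bit1=0)
  nb ...: next=#  (t=0,i=0, bit0=1)
  bits 10001001 = 137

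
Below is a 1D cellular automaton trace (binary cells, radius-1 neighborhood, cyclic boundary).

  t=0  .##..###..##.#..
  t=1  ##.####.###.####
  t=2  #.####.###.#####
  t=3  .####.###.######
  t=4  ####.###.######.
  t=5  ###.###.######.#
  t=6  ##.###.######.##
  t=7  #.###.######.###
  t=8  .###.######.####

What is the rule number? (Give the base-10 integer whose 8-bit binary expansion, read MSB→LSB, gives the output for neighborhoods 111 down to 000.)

  [7] ### => #  t=0,i=6
  [6] ##. => .  t=0,i=2
  [5] #.# => #  t=0,i=12
  [4] #.. => #  t=0,i=3
  [3] .## => #  t=0,i=1
  [2] .#. => #  t=0,i=13
  [1] ..# => #  t=0,i=0
  [0] ... => #  t=0,i=15
  bits 10111111 = 191

191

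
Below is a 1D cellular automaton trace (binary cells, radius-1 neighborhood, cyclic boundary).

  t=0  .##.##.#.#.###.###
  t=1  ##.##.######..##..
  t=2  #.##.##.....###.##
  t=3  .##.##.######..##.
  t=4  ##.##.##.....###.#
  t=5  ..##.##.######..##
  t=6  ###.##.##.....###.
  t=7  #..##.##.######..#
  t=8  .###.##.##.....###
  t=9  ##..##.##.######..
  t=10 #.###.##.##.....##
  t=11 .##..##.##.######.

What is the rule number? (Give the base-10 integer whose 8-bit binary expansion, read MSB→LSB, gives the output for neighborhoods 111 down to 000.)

  ###|.  b7=0 t=0,i=12
  ##.|.  b6=0 t=0,i=2
  #.#|#  b5=1 t=0,i=0
  #..|#  b4=1 t=1,i=12
  .##|#  b3=1 t=0,i=1
  .#.|#  b2=1 t=0,i=7
  ..#|#  b1=1 t=1,i=13
  ...|#  b0=1 t=2,i=8
  bits 00111111 = 63

63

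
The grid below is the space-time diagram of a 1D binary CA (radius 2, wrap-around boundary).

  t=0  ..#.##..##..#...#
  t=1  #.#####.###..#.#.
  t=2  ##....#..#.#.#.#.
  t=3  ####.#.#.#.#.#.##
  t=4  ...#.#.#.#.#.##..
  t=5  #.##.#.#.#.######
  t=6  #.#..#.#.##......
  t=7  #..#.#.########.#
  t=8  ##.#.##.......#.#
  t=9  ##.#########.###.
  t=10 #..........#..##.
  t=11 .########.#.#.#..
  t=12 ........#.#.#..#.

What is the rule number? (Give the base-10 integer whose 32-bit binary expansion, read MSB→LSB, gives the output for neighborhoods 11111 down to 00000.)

  [31] ##### => .  t=1,i=4
  [30] ####. => .  t=1,i=5
  [29] ###.# => #  t=1,i=6
  [28] ###.. => .  t=1,i=10
  [27] ##.## => .  t=1,i=7
  [26] ##.#. => .  t=3,i=4
  [25] ##..# => #  t=0,i=6
  [24] ##... => #  t=2,i=2
  [23] #.### => .  t=1,i=2
  [22] #.##. => #  t=0,i=4
  [21] #.#.# => #  t=1,i=0
  [20] #.#.. => .  t=6,i=2
  [19] #..## => .  t=0,i=7
  [18] #..#. => .  t=0,i=1
  [17] #...# => .  t=0,i=14
  [16] #.... => #  t=2,i=3
  [15] .#### => .  t=1,i=3
  [14] .###. => #  t=1,i=9
  [13] .##.# => .  t=5,i=3
  [12] .##.. => #  t=0,i=5
  [11] .#.## => #  t=0,i=3
  [10] .#.#. => .  t=1,i=14
  [9] .#..# => #  t=0,i=0
  [8] .#... => #  t=0,i=13
  [7] ..### => .  t=11,i=1
  [6] ..##. => #  t=0,i=8
  [5] ..#.# => #  t=0,i=2
  [4] ..#.. => .  t=0,i=12
  [3] ...## => .  t=11,i=0
  [2] ...#. => #  t=0,i=15
  [1] ....# => .  t=2,i=4
  [0] ..... => #  t=4,i=0
  bits 00100011011000010101101101100101 = 593582949

593582949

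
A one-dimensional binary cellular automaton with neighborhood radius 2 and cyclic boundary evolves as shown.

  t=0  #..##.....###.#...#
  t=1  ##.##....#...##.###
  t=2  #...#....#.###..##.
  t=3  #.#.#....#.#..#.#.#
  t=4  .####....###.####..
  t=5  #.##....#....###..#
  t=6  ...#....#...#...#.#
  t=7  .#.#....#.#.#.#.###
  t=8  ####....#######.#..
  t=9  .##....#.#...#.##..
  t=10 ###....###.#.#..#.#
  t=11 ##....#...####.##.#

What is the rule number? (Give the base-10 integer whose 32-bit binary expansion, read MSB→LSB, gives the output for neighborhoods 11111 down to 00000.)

  nb #####: next=.  (t=1,i=18, bit31=0)
  nb ####.: next=#  (t=1,i=0, bit30=1)
  nb ###.#: next=.  (t=0,i=12, bit29=0)
  nb ###..: next=.  (t=2,i=13, bit28=0)
  nb ##.##: next=.  (t=1,i=2, bit27=0)
  nb ##.#.: next=#  (t=0,i=13, bit26=1)
  nb ##..#: next=#  (t=0,i=1, bit25=1)
  nb ##...: next=.  (t=0,i=5, bit24=0)
  nb #.###: next=#  (t=1,i=16, bit23=1)
  nb #.##.: next=.  (t=1,i=3, bit22=0)
  nb #.#.#: next=#  (t=3,i=2, bit21=1)
  nb #.#..: next=#  (t=0,i=14, bit20=1)
  nb #..##: next=.  (t=0,i=2, bit19=0)
  nb #..#.: next=#  (t=3,i=13, bit18=1)
  nb #...#: next=#  (t=0,i=16, bit17=1)
  nb #....: next=.  (t=0,i=6, bit16=0)
  nb .####: next=#  (t=1,i=17, bit15=1)
  nb .###.: next=.  (t=0,i=11, bit14=0)
  nb .##.#: next=.  (t=1,i=14, bit13=0)
  nb .##..: next=#  (t=0,i=0, bit12=1)
  nb .#.##: next=.  (t=2,i=10, bit11=0)
  nb .#.#.: next=#  (t=3,i=3, bit10=1)
  nb .#..#: next=.  (t=3,i=12, bit9=0)
  nb .#...: next=.  (t=0,i=15, bit8=0)
  nb ..###: next=.  (t=0,i=10, bit7=0)
  nb ..##.: next=#  (t=0,i=3, bit6=1)
  nb ..#.#: next=#  (t=2,i=9, bit5=1)
  nb ..#..: next=#  (t=1,i=9, bit4=1)
  nb ...##: next=#  (t=0,i=9, bit3=1)
  nb ...#.: next=.  (t=1,i=8, bit2=0)
  nb ....#: next=.  (t=0,i=8, bit1=0)
  nb .....: next=.  (t=0,i=7, bit0=0)
  bits 01000110101101101001010001111000 = 1186370680

1186370680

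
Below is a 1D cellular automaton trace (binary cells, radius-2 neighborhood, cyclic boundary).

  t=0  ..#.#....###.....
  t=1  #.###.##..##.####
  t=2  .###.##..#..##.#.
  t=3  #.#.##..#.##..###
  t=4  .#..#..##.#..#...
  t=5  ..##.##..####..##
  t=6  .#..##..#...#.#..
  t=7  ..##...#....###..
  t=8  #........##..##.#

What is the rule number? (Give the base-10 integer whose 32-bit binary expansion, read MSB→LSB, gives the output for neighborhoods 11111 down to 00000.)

2631747107

  #####|#  b31=1 t=1,i=15
  ####.|.  b30=0 t=1,i=16
  ###.#|.  b29=0 t=1,i=0
  ###..|#  b28=1 t=0,i=11
  ##.##|#  b27=1 t=1,i=1
  ##.#.|#  b26=1 t=2,i=14
  ##..#|.  b25=0 t=1,i=8
  ##...|.  b24=0 t=0,i=12
  #.###|#  b23=1 t=1,i=2
  #.##.|#  b22=1 t=1,i=6
  #.#.#|.  b21=0 t=3,i=2
  #.#..|#  b20=1 t=0,i=4
  #..##|#  b19=1 t=1,i=9
  #..#.|#  b18=1 t=2,i=8
  #...#|.  b17=0 t=6,i=10
  #....|#  b16=1 t=0,i=6
  .####|.  b15=0 t=1,i=14
  .###.|#  b14=1 t=0,i=10
  .##.#|.  b13=0 t=1,i=11
  .##..|.  b12=0 t=1,i=7
  .#.##|.  b11=0 t=3,i=3
  .#.#.|#  b10=1 t=0,i=3
  .#..#|#  b9=1 t=2,i=10
  .#...|.  b8=0 t=0,i=5
  ..###|.  b7=0 t=0,i=9
  ..##.|.  b6=0 t=1,i=10
  ..#.#|#  b5=1 t=0,i=2
  ..#..|.  b4=0 t=2,i=9
  ...##|.  b3=0 t=0,i=8
  ...#.|.  b2=0 t=0,i=1
  ....#|#  b1=1 t=0,i=0
  .....|#  b0=1 t=0,i=14
  bits 10011100110111010100011000100011 = 2631747107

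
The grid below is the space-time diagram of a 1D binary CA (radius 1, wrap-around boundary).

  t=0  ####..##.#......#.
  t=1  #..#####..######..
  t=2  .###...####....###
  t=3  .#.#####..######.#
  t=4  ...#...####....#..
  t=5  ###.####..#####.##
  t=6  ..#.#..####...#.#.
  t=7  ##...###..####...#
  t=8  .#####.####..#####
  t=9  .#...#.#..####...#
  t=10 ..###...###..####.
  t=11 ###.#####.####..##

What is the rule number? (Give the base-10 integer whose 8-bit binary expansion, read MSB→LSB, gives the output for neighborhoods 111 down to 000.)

  nb ###: next=.  (t=0,i=1, bit7=0)
  nb ##.: next=#  (t=0,i=3, bit6=1)
  nb #.#: next=.  (t=0,i=8, bit5=0)
  nb #..: next=#  (t=0,i=4, bit4=1)
  nb .##: next=#  (t=0,i=0, bit3=1)
  nb .#.: next=.  (t=0,i=9, bit2=0)
  nb ..#: next=#  (t=0,i=5, bit1=1)
  nb ...: next=#  (t=0,i=11, bit0=1)
  bits 01011011 = 91

91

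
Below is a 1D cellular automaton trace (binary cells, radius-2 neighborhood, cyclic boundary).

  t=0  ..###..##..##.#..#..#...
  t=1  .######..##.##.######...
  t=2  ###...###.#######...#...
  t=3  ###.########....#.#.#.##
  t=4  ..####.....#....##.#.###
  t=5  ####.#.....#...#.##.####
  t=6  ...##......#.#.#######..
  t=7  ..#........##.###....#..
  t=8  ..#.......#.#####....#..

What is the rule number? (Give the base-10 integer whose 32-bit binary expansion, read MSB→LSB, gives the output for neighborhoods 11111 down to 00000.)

1053748920

  [31] ##### => .  t=1,i=3
  [30] ####. => .  t=1,i=5
  [29] ###.# => #  t=2,i=8
  [28] ###.. => #  t=0,i=4
  [27] ##.## => #  t=1,i=11
  [26] ##.#. => #  t=0,i=13
  [25] ##..# => #  t=0,i=5
  [24] ##... => .  t=1,i=21
  [23] #.### => #  t=1,i=15
  [22] #.##. => #  t=1,i=12
  [21] #.#.# => .  t=3,i=18
  [20] #.#.. => .  t=0,i=14
  [19] #..## => #  t=0,i=6
  [18] #..#. => #  t=0,i=16
  [17] #...# => #  t=2,i=4
  [16] #.... => .  t=0,i=22
  [15] .#### => #  t=1,i=2
  [14] .###. => #  t=0,i=3
  [13] .##.# => #  t=0,i=12
  [12] .##.. => .  t=0,i=8
  [11] .#.## => #  t=3,i=21
  [10] .#.#. => #  t=3,i=17
  [9] .#..# => #  t=0,i=15
  [8] .#... => .  t=0,i=21
  [7] ..### => #  t=0,i=2
  [6] ..##. => .  t=0,i=7
  [5] ..#.# => #  t=3,i=16
  [4] ..#.. => #  t=0,i=17
  [3] ...## => #  t=0,i=1
  [2] ...#. => .  t=2,i=19
  [1] ....# => .  t=0,i=0
  [0] ..... => .  t=0,i=23
  bits 00111110110011101110111010111000 = 1053748920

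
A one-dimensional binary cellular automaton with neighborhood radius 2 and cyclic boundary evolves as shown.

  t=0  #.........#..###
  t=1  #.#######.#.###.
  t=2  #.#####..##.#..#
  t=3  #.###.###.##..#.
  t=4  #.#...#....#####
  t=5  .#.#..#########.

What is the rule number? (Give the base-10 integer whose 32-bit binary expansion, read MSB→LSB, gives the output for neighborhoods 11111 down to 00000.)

2527966651

  [31] ##### => #  t=1,i=4
  [30] ####. => .  t=0,i=15
  [29] ###.# => .  t=1,i=8
  [28] ###.. => #  t=0,i=0
  [27] ##.## => .  t=2,i=1
  [26] ##.#. => #  t=1,i=9
  [25] ##..# => #  t=2,i=7
  [24] ##... => .  t=0,i=1
  [23] #.### => #  t=1,i=2
  [22] #.##. => .  t=3,i=10
  [21] #.#.# => #  t=1,i=0
  [20] #.#.. => .  t=2,i=12
  [19] #..## => #  t=0,i=12
  [18] #..#. => #  t=3,i=13
  [17] #...# => .  t=4,i=4
  [16] #.... => #  t=0,i=2
  [15] .#### => #  t=0,i=14
  [14] .###. => .  t=1,i=13
  [13] .##.# => #  t=2,i=0
  [12] .##.. => #  t=3,i=11
  [11] .#.## => .  t=1,i=1
  [10] .#.#. => #  t=3,i=15
  [9] .#..# => .  t=0,i=11
  [8] .#... => #  t=4,i=3
  [7] ..### => #  t=0,i=13
  [6] ..##. => .  t=2,i=9
  [5] ..#.# => #  t=3,i=14
  [4] ..#.. => #  t=0,i=10
  [3] ...## => #  t=4,i=10
  [2] ...#. => .  t=0,i=9
  [1] ....# => #  t=0,i=8
  [0] ..... => #  t=0,i=3
  bits 10010110101011011011010110111011 = 2527966651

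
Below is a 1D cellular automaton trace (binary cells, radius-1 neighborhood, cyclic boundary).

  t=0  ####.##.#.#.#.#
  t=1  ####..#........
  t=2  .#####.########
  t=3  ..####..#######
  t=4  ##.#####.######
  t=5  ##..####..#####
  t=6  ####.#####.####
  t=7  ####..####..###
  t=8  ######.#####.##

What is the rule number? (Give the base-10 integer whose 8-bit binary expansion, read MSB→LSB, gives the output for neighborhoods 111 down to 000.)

211

  ###|#  b7=1 t=0,i=0
  ##.|#  b6=1 t=0,i=3
  #.#|.  b5=0 t=0,i=4
  #..|#  b4=1 t=1,i=4
  .##|.  b3=0 t=0,i=5
  .#.|.  b2=0 t=0,i=8
  ..#|#  b1=1 t=1,i=5
  ...|#  b0=1 t=1,i=8
  bits 11010011 = 211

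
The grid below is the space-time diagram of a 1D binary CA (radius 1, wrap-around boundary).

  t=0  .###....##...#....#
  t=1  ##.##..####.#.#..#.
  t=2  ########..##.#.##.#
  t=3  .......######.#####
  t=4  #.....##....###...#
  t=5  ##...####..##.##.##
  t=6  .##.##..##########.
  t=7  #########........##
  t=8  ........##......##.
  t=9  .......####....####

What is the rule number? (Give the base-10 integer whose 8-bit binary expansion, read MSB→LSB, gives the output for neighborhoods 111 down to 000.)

122

  ### -> .   bit 7 = 0  t=0,i=2
  ##. -> #   bit 6 = 1  t=0,i=3
  #.# -> #   bit 5 = 1  t=0,i=0
  #.. -> #   bit 4 = 1  t=0,i=4
  .## -> #   bit 3 = 1  t=0,i=1
  .#. -> .   bit 2 = 0  t=0,i=13
  ..# -> #   bit 1 = 1  t=0,i=7
  ... -> .   bit 0 = 0  t=0,i=5
  bits 01111010 = 122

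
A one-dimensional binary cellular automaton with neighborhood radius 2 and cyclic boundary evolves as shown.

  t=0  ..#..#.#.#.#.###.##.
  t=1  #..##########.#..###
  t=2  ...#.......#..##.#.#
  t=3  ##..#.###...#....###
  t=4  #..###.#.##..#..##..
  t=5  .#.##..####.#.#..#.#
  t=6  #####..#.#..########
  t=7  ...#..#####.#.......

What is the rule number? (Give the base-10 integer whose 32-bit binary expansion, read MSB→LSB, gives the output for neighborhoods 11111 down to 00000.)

1098276777

  nb #####: next=.  (t=1,i=5, bit31=0)
  nb ####.: next=#  (t=1,i=11, bit30=1)
  nb ###.#: next=.  (t=0,i=15, bit29=0)
  nb ###..: next=.  (t=1,i=0, bit28=0)
  nb ##.##: next=.  (t=0,i=16, bit27=0)
  nb ##.#.: next=.  (t=1,i=13, bit26=0)
  nb ##..#: next=.  (t=1,i=1, bit25=0)
  nb ##...: next=#  (t=0,i=19, bit24=1)
  nb #.###: next=.  (t=0,i=13, bit23=0)
  nb #.##.: next=#  (t=0,i=17, bit22=1)
  nb #.#.#: next=#  (t=0,i=7, bit21=1)
  nb #.#..: next=#  (t=1,i=14, bit20=1)
  nb #..##: next=.  (t=1,i=2, bit19=0)
  nb #..#.: next=#  (t=0,i=4, bit18=1)
  nb #...#: next=#  (t=0,i=0, bit17=1)
  nb #....: next=.  (t=2,i=5, bit16=0)
  nb .####: next=.  (t=1,i=4, bit15=0)
  nb .###.: next=#  (t=0,i=14, bit14=1)
  nb .##.#: next=.  (t=2,i=15, bit13=0)
  nb .##..: next=#  (t=0,i=18, bit12=1)
  nb .#.##: next=#  (t=0,i=12, bit11=1)
  nb .#.#.: next=#  (t=0,i=6, bit10=1)
  nb .#..#: next=#  (t=0,i=3, bit9=1)
  nb .#...: next=#  (t=2,i=0, bit8=1)
  nb ..###: next=#  (t=1,i=3, bit7=1)
  nb ..##.: next=.  (t=2,i=14, bit6=0)
  nb ..#.#: next=#  (t=0,i=5, bit5=1)
  nb ..#..: next=.  (t=0,i=2, bit4=0)
  nb ...##: next=#  (t=3,i=16, bit3=1)
  nb ...#.: next=.  (t=0,i=1, bit2=0)
  nb ....#: next=.  (t=2,i=9, bit1=0)
  nb .....: next=#  (t=2,i=6, bit0=1)
  bits 01000001011101100101111110101001 = 1098276777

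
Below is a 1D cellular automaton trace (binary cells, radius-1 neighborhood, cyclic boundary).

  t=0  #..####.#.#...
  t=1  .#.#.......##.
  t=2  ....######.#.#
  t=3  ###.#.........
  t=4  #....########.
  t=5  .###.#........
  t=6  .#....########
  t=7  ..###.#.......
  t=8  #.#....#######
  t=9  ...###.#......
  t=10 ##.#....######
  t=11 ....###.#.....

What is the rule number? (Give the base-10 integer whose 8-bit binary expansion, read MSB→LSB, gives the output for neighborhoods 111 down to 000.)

25

  ### -> .   bit 7 = 0  t=0,i=4
  ##. -> .   bit 6 = 0  t=0,i=6
  #.# -> .   bit 5 = 0  t=0,i=7
  #.. -> #   bit 4 = 1  t=0,i=1
  .## -> #   bit 3 = 1  t=0,i=3
  .#. -> .   bit 2 = 0  t=0,i=0
  ..# -> .   bit 1 = 0  t=0,i=2
  ... -> #   bit 0 = 1  t=0,i=12
  bits 00011001 = 25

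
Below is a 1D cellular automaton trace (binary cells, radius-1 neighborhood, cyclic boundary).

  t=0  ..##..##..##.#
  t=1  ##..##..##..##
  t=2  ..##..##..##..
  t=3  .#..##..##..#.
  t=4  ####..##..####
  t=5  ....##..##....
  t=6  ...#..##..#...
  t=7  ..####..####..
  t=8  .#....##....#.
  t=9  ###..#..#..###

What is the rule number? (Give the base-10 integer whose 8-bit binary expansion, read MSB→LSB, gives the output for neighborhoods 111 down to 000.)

  nb ###: next=.  (t=1,i=0, bit7=0)
  nb ##.: next=.  (t=0,i=3, bit6=0)
  nb #.#: next=#  (t=0,i=12, bit5=1)
  nb #..: next=#  (t=0,i=0, bit4=1)
  nb .##: next=.  (t=0,i=2, bit3=0)
  nb .#.: next=#  (t=0,i=13, bit2=1)
  nb ..#: next=#  (t=0,i=1, bit1=1)
  nb ...: next=.  (t=2,i=0, bit0=0)
  bits 00110110 = 54

54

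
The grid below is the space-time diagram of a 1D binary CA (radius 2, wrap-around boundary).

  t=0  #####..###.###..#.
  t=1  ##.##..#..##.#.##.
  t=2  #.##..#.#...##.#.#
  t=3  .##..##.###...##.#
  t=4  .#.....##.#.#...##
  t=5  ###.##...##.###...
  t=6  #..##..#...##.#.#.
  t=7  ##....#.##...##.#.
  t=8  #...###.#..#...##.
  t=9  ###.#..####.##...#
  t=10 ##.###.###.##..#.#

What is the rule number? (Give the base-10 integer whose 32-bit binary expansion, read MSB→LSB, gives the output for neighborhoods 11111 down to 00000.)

  [31] ##### => .  t=0,i=2
  [30] ####. => #  t=0,i=3
  [29] ###.# => .  t=0,i=9
  [28] ###.. => #  t=0,i=4
  [27] ##.## => #  t=0,i=10
  [26] ##.#. => #  t=1,i=12
  [25] ##..# => .  t=0,i=5
  [24] ##... => .  t=3,i=11
  [23] #.### => #  t=0,i=0
  [22] #.##. => #  t=1,i=0
  [21] #.#.# => #  t=1,i=13
  [20] #.#.. => #  t=2,i=8
  [19] #..## => .  t=0,i=6
  [18] #..#. => #  t=0,i=15
  [17] #...# => #  t=2,i=10
  [16] #.... => .  t=4,i=3
  [15] .#### => #  t=0,i=1
  [14] .###. => .  t=0,i=8
  [13] .##.# => .  t=1,i=1
  [12] .##.. => .  t=1,i=4
  [11] .#.## => .  t=0,i=17
  [10] .#.#. => .  t=2,i=7
  [9] .#..# => #  t=1,i=8
  [8] .#... => #  t=2,i=9
  [7] ..### => #  t=0,i=7
  [6] ..##. => .  t=1,i=10
  [5] ..#.# => #  t=0,i=16
  [4] ..#.. => .  t=1,i=7
  [3] ...## => .  t=2,i=11
  [2] ...#. => #  t=7,i=5
  [1] ....# => #  t=4,i=5
  [0] ..... => #  t=4,i=4
  bits 01011100111101101000001110100111 = 1559659431

1559659431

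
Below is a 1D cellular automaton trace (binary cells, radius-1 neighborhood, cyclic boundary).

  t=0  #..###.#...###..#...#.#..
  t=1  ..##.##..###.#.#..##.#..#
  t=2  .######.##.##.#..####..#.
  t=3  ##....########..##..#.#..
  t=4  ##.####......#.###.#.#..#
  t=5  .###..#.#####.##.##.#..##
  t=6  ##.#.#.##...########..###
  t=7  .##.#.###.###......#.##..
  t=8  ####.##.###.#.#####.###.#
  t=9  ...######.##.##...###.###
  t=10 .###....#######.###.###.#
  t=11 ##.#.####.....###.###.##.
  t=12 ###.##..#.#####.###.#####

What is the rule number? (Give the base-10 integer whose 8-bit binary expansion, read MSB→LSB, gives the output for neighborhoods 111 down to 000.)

  ### -> .   bit 7 = 0  t=0,i=4
  ##. -> #   bit 6 = 1  t=0,i=5
  #.# -> #   bit 5 = 1  t=0,i=6
  #.. -> .   bit 4 = 0  t=0,i=1
  .## -> #   bit 3 = 1  t=0,i=3
  .#. -> .   bit 2 = 0  t=0,i=0
  ..# -> #   bit 1 = 1  t=0,i=2
  ... -> #   bit 0 = 1  t=0,i=9
  bits 01101011 = 107

107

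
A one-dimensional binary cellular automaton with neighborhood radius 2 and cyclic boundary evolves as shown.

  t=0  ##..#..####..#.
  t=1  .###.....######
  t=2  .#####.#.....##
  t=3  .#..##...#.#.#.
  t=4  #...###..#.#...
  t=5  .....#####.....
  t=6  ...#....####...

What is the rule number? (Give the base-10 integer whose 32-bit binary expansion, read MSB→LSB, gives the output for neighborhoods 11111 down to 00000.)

  nb #####: next=.  (t=1,i=11, bit31=0)
  nb ####.: next=#  (t=0,i=9, bit30=1)
  nb ###.#: next=#  (t=1,i=14, bit29=1)
  nb ###..: next=#  (t=0,i=10, bit28=1)
  nb ##.##: next=.  (t=1,i=0, bit27=0)
  nb ##.#.: next=.  (t=2,i=6, bit26=0)
  nb ##..#: next=#  (t=0,i=2, bit25=1)
  nb ##...: next=#  (t=1,i=4, bit24=1)
  nb #.###: next=#  (t=1,i=1, bit23=1)
  nb #.##.: next=.  (t=0,i=0, bit22=0)
  nb #.#.#: next=#  (t=3,i=11, bit21=1)
  nb #.#..: next=.  (t=2,i=7, bit20=0)
  nb #..##: next=.  (t=0,i=6, bit19=0)
  nb #..#.: next=#  (t=0,i=3, bit18=1)
  nb #...#: next=.  (t=3,i=7, bit17=0)
  nb #....: next=#  (t=1,i=5, bit16=1)
  nb .####: next=.  (t=0,i=8, bit15=0)
  nb .###.: next=#  (t=1,i=2, bit14=1)
  nb .##.#: next=.  (t=2,i=14, bit13=0)
  nb .##..: next=#  (t=0,i=1, bit12=1)
  nb .#.##: next=#  (t=0,i=14, bit11=1)
  nb .#.#.: next=.  (t=3,i=10, bit10=0)
  nb .#..#: next=.  (t=0,i=5, bit9=0)
  nb .#...: next=.  (t=2,i=8, bit8=0)
  nb ..###: next=.  (t=0,i=7, bit7=0)
  nb ..##.: next=#  (t=2,i=13, bit6=1)
  nb ..#.#: next=#  (t=0,i=13, bit5=1)
  nb ..#..: next=.  (t=0,i=4, bit4=0)
  nb ...##: next=.  (t=1,i=8, bit3=0)
  nb ...#.: next=.  (t=3,i=8, bit2=0)
  nb ....#: next=#  (t=1,i=7, bit1=1)
  nb .....: next=.  (t=1,i=6, bit0=0)
  bits 01110011101001010101100001100010 = 1940215906

1940215906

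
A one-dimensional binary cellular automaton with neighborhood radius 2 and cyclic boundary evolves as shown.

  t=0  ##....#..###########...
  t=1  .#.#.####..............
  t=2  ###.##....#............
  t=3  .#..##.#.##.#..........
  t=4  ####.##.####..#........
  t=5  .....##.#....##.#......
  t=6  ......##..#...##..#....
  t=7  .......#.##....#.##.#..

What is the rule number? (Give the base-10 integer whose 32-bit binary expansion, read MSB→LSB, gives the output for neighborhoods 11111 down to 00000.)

80576052

  [31] ##### => .  t=0,i=11
  [30] ####. => .  t=0,i=18
  [29] ###.# => .  t=2,i=2
  [28] ###.. => .  t=0,i=19
  [27] ##.## => .  t=2,i=3
  [26] ##.#. => #  t=3,i=6
  [25] ##..# => .  t=4,i=12
  [24] ##... => .  t=0,i=2
  [23] #.### => #  t=1,i=5
  [22] #.##. => #  t=2,i=4
  [21] #.#.# => .  t=1,i=3
  [20] #.#.. => .  t=3,i=12
  [19] #..## => #  t=0,i=8
  [18] #..#. => #  t=4,i=13
  [17] #...# => .  t=0,i=21
  [16] #.... => #  t=0,i=3
  [15] .#### => .  t=0,i=10
  [14] .###. => #  t=2,i=1
  [13] .##.# => #  t=3,i=5
  [12] .##.. => #  t=0,i=1
  [11] .#.## => #  t=1,i=4
  [10] .#.#. => #  t=1,i=2
  [9] .#..# => #  t=0,i=7
  [8] .#... => .  t=2,i=11
  [7] ..### => .  t=0,i=9
  [6] ..##. => .  t=0,i=0
  [5] ..#.# => #  t=1,i=1
  [4] ..#.. => #  t=0,i=6
  [3] ...## => .  t=0,i=22
  [2] ...#. => #  t=0,i=5
  [1] ....# => .  t=0,i=4
  [0] ..... => .  t=1,i=11
  bits 00000100110011010111111000110100 = 80576052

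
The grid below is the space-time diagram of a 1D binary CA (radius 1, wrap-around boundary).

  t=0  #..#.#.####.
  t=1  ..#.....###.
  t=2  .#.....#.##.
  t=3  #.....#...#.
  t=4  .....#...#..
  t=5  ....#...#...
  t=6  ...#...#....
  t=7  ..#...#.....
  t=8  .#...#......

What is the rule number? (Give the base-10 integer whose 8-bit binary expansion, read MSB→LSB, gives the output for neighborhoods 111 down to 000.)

194

  ### -> #   bit 7 = 1  t=0,i=8
  ##. -> #   bit 6 = 1  t=0,i=10
  #.# -> .   bit 5 = 0  t=0,i=4
  #.. -> .   bit 4 = 0  t=0,i=1
  .## -> .   bit 3 = 0  t=0,i=7
  .#. -> .   bit 2 = 0  t=0,i=0
  ..# -> #   bit 1 = 1  t=0,i=2
  ... -> .   bit 0 = 0  t=1,i=0
  bits 11000010 = 194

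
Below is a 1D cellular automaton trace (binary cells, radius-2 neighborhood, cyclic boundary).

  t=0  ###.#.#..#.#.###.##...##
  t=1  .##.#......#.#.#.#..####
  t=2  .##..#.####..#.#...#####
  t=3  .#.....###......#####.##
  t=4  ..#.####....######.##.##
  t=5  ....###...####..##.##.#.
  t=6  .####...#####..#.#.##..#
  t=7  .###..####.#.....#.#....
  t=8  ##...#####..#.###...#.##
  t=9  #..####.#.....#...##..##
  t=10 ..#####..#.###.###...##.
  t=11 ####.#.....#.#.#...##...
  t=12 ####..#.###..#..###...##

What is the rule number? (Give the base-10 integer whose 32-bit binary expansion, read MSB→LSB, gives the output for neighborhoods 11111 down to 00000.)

1625989519

  ##### -> .   bit 31 = 0  t=0,i=0
  ####. -> #   bit 30 = 1  t=0,i=1
  ###.# -> #   bit 29 = 1  t=0,i=2
  ###.. -> .   bit 28 = 0  t=2,i=10
  ##.## -> .   bit 27 = 0  t=0,i=16
  ##.#. -> .   bit 26 = 0  t=0,i=3
  ##..# -> .   bit 25 = 0  t=2,i=3
  ##... -> .   bit 24 = 0  t=0,i=19
  #.### -> #   bit 23 = 1  t=0,i=13
  #.##. -> #   bit 22 = 1  t=0,i=17
  #.#.# -> #   bit 21 = 1  t=0,i=4
  #.#.. -> .   bit 20 = 0  t=0,i=6
  #..## -> #   bit 19 = 1  t=1,i=19
  #..#. -> .   bit 18 = 0  t=0,i=8
  #...# -> #   bit 17 = 1  t=0,i=20
  #.... -> .   bit 16 = 0  t=1,i=6
  .#### -> #   bit 15 = 1  t=0,i=23
  .###. -> .   bit 14 = 0  t=0,i=14
  .##.# -> #   bit 13 = 1  t=1,i=2
  .##.. -> .   bit 12 = 0  t=0,i=18
  .#.## -> .   bit 11 = 0  t=0,i=12
  .#.#. -> .   bit 10 = 0  t=0,i=5
  .#..# -> .   bit 9 = 0  t=0,i=7
  .#... -> #   bit 8 = 1  t=1,i=5
  ..### -> #   bit 7 = 1  t=0,i=22
  ..##. -> .   bit 6 = 0  t=5,i=16
  ..#.# -> .   bit 5 = 0  t=0,i=9
  ..#.. -> .   bit 4 = 0  t=9,i=14
  ...## -> #   bit 3 = 1  t=0,i=21
  ...#. -> #   bit 2 = 1  t=1,i=10
  ....# -> #   bit 1 = 1  t=1,i=9
  ..... -> #   bit 0 = 1  t=1,i=7
  bits 01100000111010101010000110001111 = 1625989519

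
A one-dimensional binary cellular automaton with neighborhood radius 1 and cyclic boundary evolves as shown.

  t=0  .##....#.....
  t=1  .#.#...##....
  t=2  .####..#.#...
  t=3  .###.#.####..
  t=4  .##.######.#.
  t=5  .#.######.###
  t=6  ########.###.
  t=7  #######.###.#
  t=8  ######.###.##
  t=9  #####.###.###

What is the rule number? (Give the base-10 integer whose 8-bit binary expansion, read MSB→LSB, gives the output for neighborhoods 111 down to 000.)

  nb ###: next=#  (t=2,i=2, bit7=1)
  nb ##.: next=.  (t=0,i=2, bit6=0)
  nb #.#: next=#  (t=1,i=2, bit5=1)
  nb #..: next=#  (t=0,i=3, bit4=1)
  nb .##: next=#  (t=0,i=1, bit3=1)
  nb .#.: next=#  (t=0,i=7, bit2=1)
  nb ..#: next=.  (t=0,i=0, bit1=0)
  nb ...: next=.  (t=0,i=4, bit0=0)
  bits 10111100 = 188

188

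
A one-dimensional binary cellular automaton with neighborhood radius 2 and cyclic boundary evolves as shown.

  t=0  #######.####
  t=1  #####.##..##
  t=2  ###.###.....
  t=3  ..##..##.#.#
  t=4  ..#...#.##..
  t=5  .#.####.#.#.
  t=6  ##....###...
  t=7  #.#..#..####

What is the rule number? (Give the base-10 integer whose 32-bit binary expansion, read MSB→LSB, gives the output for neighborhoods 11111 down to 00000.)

3177578861

  [31] ##### => #  t=0,i=0
  [30] ####. => .  t=0,i=5
  [29] ###.# => #  t=0,i=6
  [28] ###.. => #  t=2,i=6
  [27] ##.## => #  t=0,i=7
  [26] ##.#. => #  t=3,i=8
  [25] ##..# => .  t=1,i=8
  [24] ##... => #  t=2,i=7
  [23] #.### => .  t=0,i=8
  [22] #.##. => #  t=1,i=6
  [21] #.#.# => #  t=3,i=9
  [20] #.#.. => .  t=3,i=11
  [19] #..## => .  t=1,i=9
  [18] #..#. => #  t=5,i=0
  [17] #...# => #  t=4,i=4
  [16] #.... => .  t=2,i=8
  [15] .#### => .  t=0,i=9
  [14] .###. => .  t=2,i=1
  [13] .##.# => .  t=3,i=7
  [12] .##.. => .  t=1,i=7
  [11] .#.## => .  t=4,i=7
  [10] .#.#. => .  t=3,i=10
  [9] .#..# => .  t=3,i=0
  [8] .#... => #  t=4,i=3
  [7] ..### => .  t=1,i=10
  [6] ..##. => #  t=3,i=2
  [5] ..#.# => #  t=4,i=6
  [4] ..#.. => .  t=4,i=2
  [3] ...## => #  t=2,i=11
  [2] ...#. => #  t=4,i=1
  [1] ....# => .  t=2,i=10
  [0] ..... => #  t=2,i=9
  bits 10111101011001100000000101101101 = 3177578861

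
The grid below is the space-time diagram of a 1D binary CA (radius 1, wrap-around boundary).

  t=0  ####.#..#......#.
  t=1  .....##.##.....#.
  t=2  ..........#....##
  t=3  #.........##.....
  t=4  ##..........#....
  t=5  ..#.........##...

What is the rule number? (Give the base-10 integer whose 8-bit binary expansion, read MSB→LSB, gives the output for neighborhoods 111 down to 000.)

  ###|.  b7=0 t=0,i=1
  ##.|.  b6=0 t=0,i=3
  #.#|.  b5=0 t=0,i=4
  #..|#  b4=1 t=0,i=6
  .##|.  b3=0 t=0,i=0
  .#.|#  b2=1 t=0,i=5
  ..#|.  b1=0 t=0,i=7
  ...|.  b0=0 t=0,i=10
  bits 00010100 = 20

20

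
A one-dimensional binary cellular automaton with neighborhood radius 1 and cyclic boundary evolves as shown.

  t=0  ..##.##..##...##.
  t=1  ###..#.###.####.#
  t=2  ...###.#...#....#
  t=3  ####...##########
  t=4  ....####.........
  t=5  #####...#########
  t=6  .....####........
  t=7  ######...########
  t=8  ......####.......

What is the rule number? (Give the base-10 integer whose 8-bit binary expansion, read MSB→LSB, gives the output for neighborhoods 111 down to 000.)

  ### -> .   bit 7 = 0  t=1,i=0
  ##. -> .   bit 6 = 0  t=0,i=3
  #.# -> .   bit 5 = 0  t=0,i=4
  #.. -> #   bit 4 = 1  t=0,i=7
  .## -> #   bit 3 = 1  t=0,i=2
  .#. -> #   bit 2 = 1  t=1,i=5
  ..# -> #   bit 1 = 1  t=0,i=1
  ... -> #   bit 0 = 1  t=0,i=0
  bits 00011111 = 31

31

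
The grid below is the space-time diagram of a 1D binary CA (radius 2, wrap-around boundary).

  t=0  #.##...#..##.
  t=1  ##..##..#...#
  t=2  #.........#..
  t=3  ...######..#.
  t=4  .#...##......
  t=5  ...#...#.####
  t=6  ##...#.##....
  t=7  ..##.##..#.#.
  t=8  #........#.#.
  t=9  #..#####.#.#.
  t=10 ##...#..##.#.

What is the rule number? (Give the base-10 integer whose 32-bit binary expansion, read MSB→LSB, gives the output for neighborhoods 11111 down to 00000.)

  #####|#  b31=1 t=3,i=5
  ####.|.  b30=0 t=3,i=7
  ###.#|.  b29=0 t=9,i=7
  ###..|.  b28=0 t=1,i=1
  ##.##|.  b27=0 t=7,i=4
  ##.#.|#  b26=1 t=0,i=12
  ##..#|.  b25=0 t=1,i=2
  ##...|#  b24=1 t=0,i=4
  #.###|.  b23=0 t=5,i=9
  #.##.|.  b22=0 t=0,i=2
  #.#.#|#  b21=1 t=0,i=0
  #.#..|#  b20=1 t=7,i=11
  #..##|.  b19=0 t=0,i=9
  #..#.|.  b18=0 t=1,i=7
  #...#|#  b17=1 t=0,i=5
  #....|.  b16=0 t=2,i=2
  .####|.  b15=0 t=3,i=4
  .###.|#  b14=1 t=1,i=0
  .##.#|.  b13=0 t=0,i=11
  .##..|.  b12=0 t=0,i=3
  .#.##|#  b11=1 t=0,i=1
  .#.#.|.  b10=0 t=7,i=10
  .#..#|#  b9=1 t=0,i=8
  .#...|.  b8=0 t=1,i=9
  ..###|.  b7=0 t=1,i=12
  ..##.|.  b6=0 t=0,i=10
  ..#.#|#  b5=1 t=5,i=7
  ..#..|.  b4=0 t=0,i=7
  ...##|.  b3=0 t=1,i=11
  ...#.|.  b2=0 t=0,i=6
  ....#|#  b1=1 t=2,i=8
  .....|#  b0=1 t=2,i=3
  bits 10000101001100100100101000100011 = 2234665507

2234665507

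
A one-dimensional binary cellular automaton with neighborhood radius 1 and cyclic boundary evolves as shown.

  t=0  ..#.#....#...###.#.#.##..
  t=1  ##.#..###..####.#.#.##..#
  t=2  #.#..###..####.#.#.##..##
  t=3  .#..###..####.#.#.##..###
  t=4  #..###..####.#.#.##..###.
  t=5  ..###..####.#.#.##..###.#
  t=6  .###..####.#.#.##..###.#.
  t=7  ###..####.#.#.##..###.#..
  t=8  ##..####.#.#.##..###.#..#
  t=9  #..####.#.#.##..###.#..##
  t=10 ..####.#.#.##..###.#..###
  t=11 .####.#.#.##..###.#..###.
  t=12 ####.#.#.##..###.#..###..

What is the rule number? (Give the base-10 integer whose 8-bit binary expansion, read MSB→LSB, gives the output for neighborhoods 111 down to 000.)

  [7] ### => #  t=0,i=14
  [6] ##. => .  t=0,i=15
  [5] #.# => #  t=0,i=3
  [4] #.. => .  t=0,i=5
  [3] .## => #  t=0,i=13
  [2] .#. => .  t=0,i=2
  [1] ..# => #  t=0,i=1
  [0] ... => #  t=0,i=0
  bits 10101011 = 171

171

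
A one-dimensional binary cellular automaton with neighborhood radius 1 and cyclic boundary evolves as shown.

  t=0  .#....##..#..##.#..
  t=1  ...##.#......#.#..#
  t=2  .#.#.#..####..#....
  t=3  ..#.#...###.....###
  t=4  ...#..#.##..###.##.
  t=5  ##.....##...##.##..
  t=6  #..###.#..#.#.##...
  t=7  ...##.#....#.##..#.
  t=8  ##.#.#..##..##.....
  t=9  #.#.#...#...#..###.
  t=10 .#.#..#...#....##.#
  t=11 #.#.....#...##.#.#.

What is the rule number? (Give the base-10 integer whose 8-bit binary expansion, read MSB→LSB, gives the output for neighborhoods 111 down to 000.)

169

  nb ###: next=#  (t=2,i=9, bit7=1)
  nb ##.: next=.  (t=0,i=7, bit6=0)
  nb #.#: next=#  (t=0,i=15, bit5=1)
  nb #..: next=.  (t=0,i=2, bit4=0)
  nb .##: next=#  (t=0,i=6, bit3=1)
  nb .#.: next=.  (t=0,i=1, bit2=0)
  nb ..#: next=.  (t=0,i=0, bit1=0)
  nb ...: next=#  (t=0,i=3, bit0=1)
  bits 10101001 = 169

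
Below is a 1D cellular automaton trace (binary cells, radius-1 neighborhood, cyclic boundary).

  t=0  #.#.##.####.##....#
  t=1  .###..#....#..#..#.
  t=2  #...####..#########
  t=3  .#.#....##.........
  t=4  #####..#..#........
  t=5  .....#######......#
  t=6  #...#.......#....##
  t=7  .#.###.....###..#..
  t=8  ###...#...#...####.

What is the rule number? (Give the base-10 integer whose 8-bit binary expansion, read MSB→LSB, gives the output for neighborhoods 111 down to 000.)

  nb ###: next=.  (t=0,i=8, bit7=0)
  nb ##.: next=.  (t=0,i=0, bit6=0)
  nb #.#: next=#  (t=0,i=1, bit5=1)
  nb #..: next=#  (t=0,i=14, bit4=1)
  nb .##: next=.  (t=0,i=4, bit3=0)
  nb .#.: next=#  (t=0,i=2, bit2=1)
  nb ..#: next=#  (t=0,i=17, bit1=1)
  nb ...: next=.  (t=0,i=15, bit0=0)
  bits 00110110 = 54

54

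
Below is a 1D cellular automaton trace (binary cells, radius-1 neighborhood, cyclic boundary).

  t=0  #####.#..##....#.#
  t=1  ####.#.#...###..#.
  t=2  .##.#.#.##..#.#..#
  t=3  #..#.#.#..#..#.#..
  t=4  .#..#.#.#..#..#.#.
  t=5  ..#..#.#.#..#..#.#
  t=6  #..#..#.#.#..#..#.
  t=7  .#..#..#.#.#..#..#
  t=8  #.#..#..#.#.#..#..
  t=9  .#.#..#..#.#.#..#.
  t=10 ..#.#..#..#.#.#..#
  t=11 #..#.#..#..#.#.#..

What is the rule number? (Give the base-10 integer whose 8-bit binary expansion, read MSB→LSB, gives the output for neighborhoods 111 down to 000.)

177

  [7] ### => #  t=0,i=0
  [6] ##. => .  t=0,i=4
  [5] #.# => #  t=0,i=5
  [4] #.. => #  t=0,i=7
  [3] .## => .  t=0,i=9
  [2] .#. => .  t=0,i=6
  [1] ..# => .  t=0,i=8
  [0] ... => #  t=0,i=12
  bits 10110001 = 177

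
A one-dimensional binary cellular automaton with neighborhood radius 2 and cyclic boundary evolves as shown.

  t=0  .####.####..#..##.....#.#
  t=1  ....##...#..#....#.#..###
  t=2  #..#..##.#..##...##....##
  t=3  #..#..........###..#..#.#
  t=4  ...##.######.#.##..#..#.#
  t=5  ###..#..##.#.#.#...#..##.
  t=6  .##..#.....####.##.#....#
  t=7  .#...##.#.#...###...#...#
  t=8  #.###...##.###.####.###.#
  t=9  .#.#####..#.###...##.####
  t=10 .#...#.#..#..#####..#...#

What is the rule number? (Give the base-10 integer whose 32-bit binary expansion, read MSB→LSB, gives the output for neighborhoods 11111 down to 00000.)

3110225209

  [31] ##### => #  t=4,i=8
  [30] ####. => .  t=0,i=3
  [29] ###.# => #  t=0,i=4
  [28] ###.. => #  t=0,i=9
  [27] ##.## => #  t=0,i=5
  [26] ##.#. => .  t=2,i=8
  [25] ##..# => .  t=0,i=10
  [24] ##... => #  t=0,i=17
  [23] #.### => .  t=0,i=1
  [22] #.##. => #  t=3,i=24
  [21] #.#.# => #  t=0,i=24
  [20] #.#.. => .  t=1,i=19
  [19] #..## => .  t=0,i=14
  [18] #..#. => .  t=0,i=11
  [17] #...# => #  t=1,i=7
  [16] #.... => .  t=0,i=18
  [15] .#### => .  t=0,i=2
  [14] .###. => #  t=1,i=23
  [13] .##.# => .  t=2,i=7
  [12] .##.. => .  t=0,i=16
  [11] .#.## => .  t=0,i=0
  [10] .#.#. => #  t=0,i=23
  [9] .#..# => .  t=0,i=13
  [8] .#... => #  t=1,i=13
  [7] ..### => .  t=1,i=22
  [6] ..##. => .  t=0,i=15
  [5] ..#.# => #  t=0,i=22
  [4] ..#.. => #  t=0,i=12
  [3] ...## => #  t=1,i=3
  [2] ...#. => .  t=0,i=21
  [1] ....# => .  t=0,i=20
  [0] ..... => #  t=0,i=19
  bits 10111001011000100100010100111001 = 3110225209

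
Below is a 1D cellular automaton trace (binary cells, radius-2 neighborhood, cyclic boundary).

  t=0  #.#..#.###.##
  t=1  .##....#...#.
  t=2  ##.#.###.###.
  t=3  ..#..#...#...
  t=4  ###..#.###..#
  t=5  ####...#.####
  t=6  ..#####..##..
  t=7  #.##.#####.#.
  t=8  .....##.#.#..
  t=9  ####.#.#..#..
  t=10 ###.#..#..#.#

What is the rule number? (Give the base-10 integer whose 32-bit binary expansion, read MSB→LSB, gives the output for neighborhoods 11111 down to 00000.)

  nb #####: next=.  (t=5,i=0, bit31=0)
  nb ####.: next=#  (t=4,i=1, bit30=1)
  nb ###.#: next=.  (t=0,i=0, bit29=0)
  nb ###..: next=#  (t=4,i=2, bit28=1)
  nb ##.##: next=.  (t=0,i=10, bit27=0)
  nb ##.#.: next=#  (t=0,i=1, bit26=1)
  nb ##..#: next=#  (t=4,i=3, bit25=1)
  nb ##...: next=#  (t=1,i=3, bit24=1)
  nb #.###: next=#  (t=0,i=7, bit23=1)
  nb #.##.: next=.  (t=2,i=0, bit22=0)
  nb #.#.#: next=.  (t=2,i=3, bit21=0)
  nb #.#..: next=#  (t=0,i=2, bit20=1)
  nb #..##: next=#  (t=1,i=0, bit19=1)
  nb #..#.: next=.  (t=0,i=4, bit18=0)
  nb #...#: next=#  (t=1,i=9, bit17=1)
  nb #....: next=.  (t=1,i=4, bit16=0)
  nb .####: next=#  (t=4,i=0, bit15=1)
  nb .###.: next=.  (t=0,i=8, bit14=0)
  nb .##.#: next=.  (t=2,i=1, bit13=0)
  nb .##..: next=.  (t=1,i=2, bit12=0)
  nb .#.##: next=.  (t=0,i=6, bit11=0)
  nb .#.#.: next=.  (t=7,i=12, bit10=0)
  nb .#..#: next=.  (t=0,i=3, bit9=0)
  nb .#...: next=.  (t=1,i=8, bit8=0)
  nb ..###: next=#  (t=4,i=12, bit7=1)
  nb ..##.: next=#  (t=1,i=1, bit6=1)
  nb ..#.#: next=.  (t=0,i=5, bit5=0)
  nb ..#..: next=#  (t=1,i=7, bit4=1)
  nb ...##: next=.  (t=6,i=1, bit3=0)
  nb ...#.: next=#  (t=1,i=6, bit2=1)
  nb ....#: next=#  (t=1,i=5, bit1=1)
  nb .....: next=#  (t=3,i=12, bit0=1)
  bits 01010111100110101000000011010111 = 1469743319

1469743319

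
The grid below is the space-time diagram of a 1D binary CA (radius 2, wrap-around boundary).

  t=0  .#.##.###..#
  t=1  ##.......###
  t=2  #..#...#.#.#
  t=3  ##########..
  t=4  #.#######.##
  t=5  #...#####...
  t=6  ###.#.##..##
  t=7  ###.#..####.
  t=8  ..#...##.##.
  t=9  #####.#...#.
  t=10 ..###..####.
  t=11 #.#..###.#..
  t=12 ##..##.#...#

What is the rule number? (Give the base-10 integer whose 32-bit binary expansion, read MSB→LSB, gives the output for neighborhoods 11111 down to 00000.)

  ##### -> #   bit 31 = 1  t=1,i=11
  ####. -> #   bit 30 = 1  t=1,i=0
  ###.# -> #   bit 29 = 1  t=4,i=0
  ###.. -> .   bit 28 = 0  t=0,i=8
  ##.## -> .   bit 27 = 0  t=0,i=5
  ##.#. -> .   bit 26 = 0  t=6,i=3
  ##..# -> #   bit 25 = 1  t=0,i=9
  ##... -> .   bit 24 = 0  t=1,i=2
  #.### -> .   bit 23 = 0  t=0,i=6
  #.##. -> .   bit 22 = 0  t=0,i=3
  #.#.# -> #   bit 21 = 1  t=0,i=1
  #.#.. -> .   bit 20 = 0  t=7,i=4
  #..## -> #   bit 19 = 1  t=3,i=11
  #..#. -> #   bit 18 = 1  t=0,i=10
  #...# -> #   bit 17 = 1  t=2,i=5
  #.... -> #   bit 16 = 1  t=1,i=3
  .#### -> .   bit 15 = 0  t=1,i=10
  .###. -> .   bit 14 = 0  t=0,i=7
  .##.# -> .   bit 13 = 0  t=0,i=4
  .##.. -> #   bit 12 = 1  t=2,i=0
  .#.## -> .   bit 11 = 0  t=0,i=2
  .#.#. -> #   bit 10 = 1  t=0,i=0
  .#..# -> .   bit 9 = 0  t=7,i=5
  .#... -> #   bit 8 = 1  t=2,i=4
  ..### -> #   bit 7 = 1  t=1,i=9
  ..##. -> #   bit 6 = 1  t=8,i=6
  ..#.# -> #   bit 5 = 1  t=0,i=11
  ..#.. -> #   bit 4 = 1  t=2,i=3
  ...## -> .   bit 3 = 0  t=1,i=8
  ...#. -> #   bit 2 = 1  t=2,i=6
  ....# -> #   bit 1 = 1  t=1,i=7
  ..... -> .   bit 0 = 0  t=1,i=4
  bits 11100010001011110001010111110110 = 3794736630

3794736630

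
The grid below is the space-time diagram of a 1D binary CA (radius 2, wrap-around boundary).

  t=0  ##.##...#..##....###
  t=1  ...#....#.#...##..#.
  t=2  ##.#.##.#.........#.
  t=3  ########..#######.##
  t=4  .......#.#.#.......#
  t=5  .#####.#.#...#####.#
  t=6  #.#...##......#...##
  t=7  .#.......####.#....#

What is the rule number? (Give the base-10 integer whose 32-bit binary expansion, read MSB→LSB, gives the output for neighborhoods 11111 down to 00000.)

  [31] ##### => .  t=0,i=19
  [30] ####. => .  t=0,i=0
  [29] ###.# => .  t=0,i=1
  [28] ###.. => #  t=3,i=7
  [27] ##.## => .  t=0,i=2
  [26] ##.#. => #  t=2,i=2
  [25] ##..# => .  t=1,i=16
  [24] ##... => .  t=0,i=5
  [23] #.### => .  t=3,i=18
  [22] #.##. => #  t=0,i=3
  [21] #.#.# => #  t=2,i=3
  [20] #.#.. => .  t=1,i=10
  [19] #..## => #  t=0,i=10
  [18] #..#. => .  t=1,i=17
  [17] #...# => .  t=0,i=6
  [16] #.... => #  t=0,i=14
  [15] .#### => #  t=0,i=18
  [14] .###. => #  t=6,i=19
  [13] .##.# => #  t=2,i=1
  [12] .##.. => .  t=0,i=4
  [11] .#.## => #  t=2,i=4
  [10] .#.#. => .  t=1,i=9
  [9] .#..# => .  t=0,i=9
  [8] .#... => .  t=1,i=4
  [7] ..### => .  t=0,i=17
  [6] ..##. => .  t=0,i=11
  [5] ..#.# => #  t=1,i=8
  [4] ..#.. => #  t=0,i=8
  [3] ...## => .  t=0,i=16
  [2] ...#. => .  t=0,i=7
  [1] ....# => #  t=0,i=15
  [0] ..... => #  t=2,i=11
  bits 00010100011010011110100000110011 = 342485043

342485043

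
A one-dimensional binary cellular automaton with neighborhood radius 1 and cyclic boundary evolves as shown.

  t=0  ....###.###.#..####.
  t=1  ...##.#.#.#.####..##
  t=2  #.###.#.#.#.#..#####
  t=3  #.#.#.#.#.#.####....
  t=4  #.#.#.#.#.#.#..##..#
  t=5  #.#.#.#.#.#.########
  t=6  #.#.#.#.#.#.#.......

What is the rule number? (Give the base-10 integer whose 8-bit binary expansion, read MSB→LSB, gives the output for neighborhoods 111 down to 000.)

94

  [7] ### => .  t=0,i=5
  [6] ##. => #  t=0,i=6
  [5] #.# => .  t=0,i=7
  [4] #.. => #  t=0,i=13
  [3] .## => #  t=0,i=4
  [2] .#. => #  t=0,i=12
  [1] ..# => #  t=0,i=3
  [0] ... => .  t=0,i=0
  bits 01011110 = 94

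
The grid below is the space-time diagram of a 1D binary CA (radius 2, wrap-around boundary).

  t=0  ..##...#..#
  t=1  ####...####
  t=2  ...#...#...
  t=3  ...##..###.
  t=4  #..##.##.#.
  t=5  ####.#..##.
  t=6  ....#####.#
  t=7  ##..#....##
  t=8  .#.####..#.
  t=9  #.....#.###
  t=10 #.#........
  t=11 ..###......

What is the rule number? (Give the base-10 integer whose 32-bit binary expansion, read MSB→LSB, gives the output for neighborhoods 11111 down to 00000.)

473764816

  #####|.  b31=0 t=1,i=0
  ####.|.  b30=0 t=1,i=2
  ###.#|.  b29=0 t=5,i=3
  ###..|#  b28=1 t=1,i=3
  ##.##|#  b27=1 t=4,i=5
  ##.#.|#  b26=1 t=4,i=8
  ##..#|.  b25=0 t=3,i=5
  ##...|.  b24=0 t=0,i=4
  #.###|.  b23=0 t=5,i=0
  #.##.|.  b22=0 t=4,i=6
  #.#.#|#  b21=1 t=4,i=9
  #.#..|#  b20=1 t=4,i=0
  #..##|#  b19=1 t=0,i=1
  #..#.|#  b18=1 t=0,i=9
  #...#|.  b17=0 t=0,i=5
  #....|#  b16=1 t=2,i=9
  .####|.  b15=0 t=1,i=8
  .###.|.  b14=0 t=3,i=8
  .##.#|.  b13=0 t=4,i=4
  .##..|#  b12=1 t=0,i=3
  .#.##|.  b11=0 t=8,i=2
  .#.#.|.  b10=0 t=4,i=10
  .#..#|#  b9=1 t=0,i=0
  .#...|#  b8=1 t=2,i=4
  ..###|#  b7=1 t=1,i=7
  ..##.|#  b6=1 t=0,i=2
  ..#.#|.  b5=0 t=8,i=1
  ..#..|#  b4=1 t=0,i=7
  ...##|.  b3=0 t=1,i=6
  ...#.|.  b2=0 t=0,i=6
  ....#|.  b1=0 t=2,i=1
  .....|.  b0=0 t=2,i=0
  bits 00011100001111010001001111010000 = 473764816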